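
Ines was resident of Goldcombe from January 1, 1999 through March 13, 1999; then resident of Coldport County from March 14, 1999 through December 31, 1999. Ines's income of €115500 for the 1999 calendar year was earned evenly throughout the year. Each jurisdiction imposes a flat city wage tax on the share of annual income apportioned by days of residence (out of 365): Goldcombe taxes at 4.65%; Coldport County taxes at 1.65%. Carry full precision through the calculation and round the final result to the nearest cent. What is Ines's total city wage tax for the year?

Goldcombe, January 1 – March 13, 1999: 72 days → €115500 × 4.65% × 72/365 = €1059.4356
Coldport County, March 14 – December 31, 1999: 293 days → €115500 × 1.65% × 293/365 = €1529.8212
Total = €2589.2568

€2589.26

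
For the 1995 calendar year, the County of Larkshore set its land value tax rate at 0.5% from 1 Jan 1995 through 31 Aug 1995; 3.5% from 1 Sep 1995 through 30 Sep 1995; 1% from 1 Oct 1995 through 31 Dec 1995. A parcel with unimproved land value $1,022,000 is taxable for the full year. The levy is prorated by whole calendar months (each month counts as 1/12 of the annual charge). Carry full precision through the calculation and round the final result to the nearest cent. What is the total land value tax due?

$8,942.50

1 Jan – 31 Aug 1995: 8 months at 0.5% → $1,022,000 × 0.5% × 8/12 = $3,406.6667
1 Sep – 30 Sep 1995: 1 month at 3.5% → $1,022,000 × 3.5% × 1/12 = $2,980.8333
1 Oct – 31 Dec 1995: 3 months at 1% → $1,022,000 × 1% × 3/12 = $2,555.0000
Total = $8,942.5000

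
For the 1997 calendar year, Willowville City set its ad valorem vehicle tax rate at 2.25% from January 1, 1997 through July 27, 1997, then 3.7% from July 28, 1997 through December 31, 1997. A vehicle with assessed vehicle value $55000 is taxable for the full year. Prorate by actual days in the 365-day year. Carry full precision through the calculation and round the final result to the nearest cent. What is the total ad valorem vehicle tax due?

January 1 – July 27, 1997: 208 days at 2.25% → $55000 × 2.25% × 208/365 = $705.2055
July 28 – December 31, 1997: 157 days at 3.7% → $55000 × 3.7% × 157/365 = $875.3288
Total = $1580.5342

$1580.53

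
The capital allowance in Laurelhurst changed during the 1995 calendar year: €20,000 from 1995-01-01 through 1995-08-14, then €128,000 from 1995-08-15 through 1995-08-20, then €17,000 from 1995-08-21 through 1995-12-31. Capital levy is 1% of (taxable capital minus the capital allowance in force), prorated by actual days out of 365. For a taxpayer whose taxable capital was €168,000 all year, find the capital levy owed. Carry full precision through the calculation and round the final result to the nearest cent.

1995-01-01 to 1995-08-14: 226 days, exemption €20,000 → (€168,000 − €20,000) × 1% × 226/365 = €916.3836
1995-08-15 to 1995-08-20: 6 days, exemption €128,000 → (€168,000 − €128,000) × 1% × 6/365 = €6.5753
1995-08-21 to 1995-12-31: 133 days, exemption €17,000 → (€168,000 − €17,000) × 1% × 133/365 = €550.2192
Total = €1,473.1781

€1,473.18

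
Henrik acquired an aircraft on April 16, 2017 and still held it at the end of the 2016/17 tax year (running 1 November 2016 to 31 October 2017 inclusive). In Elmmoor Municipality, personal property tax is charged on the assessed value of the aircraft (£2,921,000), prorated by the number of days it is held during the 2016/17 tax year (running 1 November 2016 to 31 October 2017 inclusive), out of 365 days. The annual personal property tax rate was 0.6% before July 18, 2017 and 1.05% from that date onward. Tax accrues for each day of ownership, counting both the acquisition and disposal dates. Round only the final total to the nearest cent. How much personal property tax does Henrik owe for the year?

April 16 – July 17, 2017: 93 days at 0.6% → £2,921,000 × 0.6% × 93/365 = £4,465.5288
July 18 – October 31, 2017: 106 days at 1.05% → £2,921,000 × 1.05% × 106/365 = £8,907.0493
Total = £13,372.5781

£13,372.58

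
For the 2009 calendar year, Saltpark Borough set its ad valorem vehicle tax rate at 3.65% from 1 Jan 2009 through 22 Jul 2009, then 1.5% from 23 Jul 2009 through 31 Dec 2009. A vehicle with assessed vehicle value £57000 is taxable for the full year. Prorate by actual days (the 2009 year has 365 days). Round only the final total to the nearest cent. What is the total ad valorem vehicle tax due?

£1536.58

1 Jan – 22 Jul 2009: 203 days at 3.65% → £57000 × 3.65% × 203/365 = £1157.1000
23 Jul – 31 Dec 2009: 162 days at 1.5% → £57000 × 1.5% × 162/365 = £379.4795
Total = £1536.5795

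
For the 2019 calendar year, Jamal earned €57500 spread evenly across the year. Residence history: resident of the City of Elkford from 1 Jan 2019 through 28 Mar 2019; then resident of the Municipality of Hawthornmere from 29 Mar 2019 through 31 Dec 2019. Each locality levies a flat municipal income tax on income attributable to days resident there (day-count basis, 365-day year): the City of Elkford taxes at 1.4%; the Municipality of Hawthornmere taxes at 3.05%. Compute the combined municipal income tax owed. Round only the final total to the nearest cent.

€1527.61

The City of Elkford, 1 Jan – 28 Mar 2019: 87 days → €57500 × 1.4% × 87/365 = €191.8767
The Municipality of Hawthornmere, 29 Mar – 31 Dec 2019: 278 days → €57500 × 3.05% × 278/365 = €1335.7329
Total = €1527.6096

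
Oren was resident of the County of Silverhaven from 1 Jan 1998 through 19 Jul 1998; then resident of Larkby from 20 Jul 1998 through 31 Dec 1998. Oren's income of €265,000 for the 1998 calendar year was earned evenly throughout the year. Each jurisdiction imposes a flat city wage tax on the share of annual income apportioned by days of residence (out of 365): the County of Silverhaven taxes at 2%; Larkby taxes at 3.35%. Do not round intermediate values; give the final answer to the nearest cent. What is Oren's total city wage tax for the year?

€6,917.23

The County of Silverhaven, 1 Jan – 19 Jul 1998: 200 days → €265,000 × 2% × 200/365 = €2,904.1096
Larkby, 20 Jul – 31 Dec 1998: 165 days → €265,000 × 3.35% × 165/365 = €4,013.1164
Total = €6,917.2260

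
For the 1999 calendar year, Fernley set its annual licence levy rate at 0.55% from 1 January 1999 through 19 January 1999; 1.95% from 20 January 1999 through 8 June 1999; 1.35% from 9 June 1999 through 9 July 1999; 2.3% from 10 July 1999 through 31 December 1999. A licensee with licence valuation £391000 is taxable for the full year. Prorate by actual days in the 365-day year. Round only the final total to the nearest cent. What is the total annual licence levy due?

£7796.43

1 January – 19 January 1999: 19 days at 0.55% → £391000 × 0.55% × 19/365 = £111.9438
20 January – 8 June 1999: 140 days at 1.95% → £391000 × 1.95% × 140/365 = £2924.4658
9 June – 9 July 1999: 31 days at 1.35% → £391000 × 1.35% × 31/365 = £448.3110
10 July – 31 December 1999: 175 days at 2.3% → £391000 × 2.3% × 175/365 = £4311.7123
Total = £7796.4329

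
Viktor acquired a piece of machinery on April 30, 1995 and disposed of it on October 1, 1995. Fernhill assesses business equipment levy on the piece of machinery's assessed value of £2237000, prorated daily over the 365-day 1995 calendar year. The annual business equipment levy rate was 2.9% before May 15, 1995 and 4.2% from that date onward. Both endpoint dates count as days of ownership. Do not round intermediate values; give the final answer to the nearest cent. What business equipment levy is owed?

£38703.16

April 30 – May 14, 1995: 15 days at 2.9% → £2237000 × 2.9% × 15/365 = £2666.0137
May 15 – October 1, 1995: 140 days at 4.2% → £2237000 × 4.2% × 140/365 = £36037.1507
Total = £38703.1644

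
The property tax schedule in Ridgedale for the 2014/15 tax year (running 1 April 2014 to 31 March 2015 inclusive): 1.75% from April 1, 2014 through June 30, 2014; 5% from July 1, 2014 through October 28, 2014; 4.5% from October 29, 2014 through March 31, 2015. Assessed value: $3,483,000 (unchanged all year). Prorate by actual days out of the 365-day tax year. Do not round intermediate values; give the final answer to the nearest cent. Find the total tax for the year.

$138,580.46

April 1 – June 30, 2014: 91 days at 1.75% → $3,483,000 × 1.75% × 91/365 = $15,196.3767
July 1 – October 28, 2014: 120 days at 5% → $3,483,000 × 5% × 120/365 = $57,254.7945
October 29, 2014 – March 31, 2015: 154 days at 4.5% → $3,483,000 × 4.5% × 154/365 = $66,129.2877
Total = $138,580.4589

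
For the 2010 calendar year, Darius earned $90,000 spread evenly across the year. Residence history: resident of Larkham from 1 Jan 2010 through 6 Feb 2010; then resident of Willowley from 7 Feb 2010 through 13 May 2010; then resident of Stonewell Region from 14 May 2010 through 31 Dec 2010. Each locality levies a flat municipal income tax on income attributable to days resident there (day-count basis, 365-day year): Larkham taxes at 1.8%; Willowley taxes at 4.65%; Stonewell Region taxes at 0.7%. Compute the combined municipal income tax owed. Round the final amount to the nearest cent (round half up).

Larkham, 1 Jan – 6 Feb 2010: 37 days → $90,000 × 1.8% × 37/365 = $164.2192
Willowley, 7 Feb – 13 May 2010: 96 days → $90,000 × 4.65% × 96/365 = $1,100.7123
Stonewell Region, 14 May – 31 Dec 2010: 232 days → $90,000 × 0.7% × 232/365 = $400.4384
Total = $1,665.3699

$1,665.37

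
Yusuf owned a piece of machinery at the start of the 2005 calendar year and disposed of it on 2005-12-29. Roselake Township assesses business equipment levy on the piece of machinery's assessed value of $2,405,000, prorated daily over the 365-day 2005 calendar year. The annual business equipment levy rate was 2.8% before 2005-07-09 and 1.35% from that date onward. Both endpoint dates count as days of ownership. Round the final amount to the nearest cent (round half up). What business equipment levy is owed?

2005-01-01 to 2005-07-08: 189 days at 2.8% → $2,405,000 × 2.8% × 189/365 = $34,869.2055
2005-07-09 to 2005-12-29: 174 days at 1.35% → $2,405,000 × 1.35% × 174/365 = $15,477.6575
Total = $50,346.8630

$50,346.86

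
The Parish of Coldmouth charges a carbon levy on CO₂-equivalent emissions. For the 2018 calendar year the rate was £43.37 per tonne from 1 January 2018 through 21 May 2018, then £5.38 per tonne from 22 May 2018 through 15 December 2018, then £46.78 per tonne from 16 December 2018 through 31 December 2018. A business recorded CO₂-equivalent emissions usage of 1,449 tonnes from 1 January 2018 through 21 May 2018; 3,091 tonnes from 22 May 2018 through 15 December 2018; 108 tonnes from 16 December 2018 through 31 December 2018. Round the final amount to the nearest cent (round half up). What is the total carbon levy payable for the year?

1 January – 21 May 2018: 1,449 tonnes at £43.37/tonne → £62843.13
22 May – 15 December 2018: 3,091 tonnes at £5.38/tonne → £16629.58
16 December – 31 December 2018: 108 tonnes at £46.78/tonne → £5052.24

£84524.95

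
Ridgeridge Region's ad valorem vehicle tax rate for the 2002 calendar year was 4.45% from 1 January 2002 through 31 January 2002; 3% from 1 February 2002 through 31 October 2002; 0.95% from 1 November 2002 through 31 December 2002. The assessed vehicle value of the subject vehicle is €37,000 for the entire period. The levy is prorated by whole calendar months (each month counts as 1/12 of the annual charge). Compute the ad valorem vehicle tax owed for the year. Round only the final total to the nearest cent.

€1,028.29

1 January – 31 January 2002: 1 month at 4.45% → €37,000 × 4.45% × 1/12 = €137.2083
1 February – 31 October 2002: 9 months at 3% → €37,000 × 3% × 9/12 = €832.5000
1 November – 31 December 2002: 2 months at 0.95% → €37,000 × 0.95% × 2/12 = €58.5833
Total = €1,028.2917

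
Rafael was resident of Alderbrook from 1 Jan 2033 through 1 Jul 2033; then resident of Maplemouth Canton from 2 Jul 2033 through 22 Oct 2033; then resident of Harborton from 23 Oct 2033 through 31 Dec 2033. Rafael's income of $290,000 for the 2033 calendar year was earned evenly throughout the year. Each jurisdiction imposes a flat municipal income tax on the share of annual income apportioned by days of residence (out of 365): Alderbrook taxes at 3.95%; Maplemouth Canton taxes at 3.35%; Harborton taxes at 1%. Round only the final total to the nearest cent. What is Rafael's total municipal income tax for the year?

Alderbrook, 1 Jan – 1 Jul 2033: 182 days → $290,000 × 3.95% × 182/365 = $5,711.8082
Maplemouth Canton, 2 Jul – 22 Oct 2033: 113 days → $290,000 × 3.35% × 113/365 = $3,007.6575
Harborton, 23 Oct – 31 Dec 2033: 70 days → $290,000 × 1% × 70/365 = $556.1644
Total = $9,275.6301

$9,275.63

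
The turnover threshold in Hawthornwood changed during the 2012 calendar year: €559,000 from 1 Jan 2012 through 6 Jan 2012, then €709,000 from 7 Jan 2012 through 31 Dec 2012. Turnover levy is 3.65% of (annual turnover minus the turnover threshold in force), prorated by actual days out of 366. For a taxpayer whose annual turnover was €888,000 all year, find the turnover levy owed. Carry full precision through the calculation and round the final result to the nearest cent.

1 Jan – 6 Jan 2012: 6 days, exemption €559,000 → (€888,000 − €559,000) × 3.65% × 6/366 = €196.8607
7 Jan – 31 Dec 2012: 360 days, exemption €709,000 → (€888,000 − €709,000) × 3.65% × 360/366 = €6,426.3934
Total = €6,623.2541

€6,623.25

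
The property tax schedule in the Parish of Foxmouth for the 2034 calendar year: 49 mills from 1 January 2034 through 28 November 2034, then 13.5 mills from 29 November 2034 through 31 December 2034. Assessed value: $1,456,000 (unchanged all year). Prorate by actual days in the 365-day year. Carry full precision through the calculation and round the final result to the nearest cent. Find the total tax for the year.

1 January – 28 November 2034: 332 days at 49 mills → $1,456,000 × 4.9% × 332/365 = $64,893.7205
29 November – 31 December 2034: 33 days at 13.5 mills → $1,456,000 × 1.35% × 33/365 = $1,777.1178
Total = $66,670.8384

$66,670.84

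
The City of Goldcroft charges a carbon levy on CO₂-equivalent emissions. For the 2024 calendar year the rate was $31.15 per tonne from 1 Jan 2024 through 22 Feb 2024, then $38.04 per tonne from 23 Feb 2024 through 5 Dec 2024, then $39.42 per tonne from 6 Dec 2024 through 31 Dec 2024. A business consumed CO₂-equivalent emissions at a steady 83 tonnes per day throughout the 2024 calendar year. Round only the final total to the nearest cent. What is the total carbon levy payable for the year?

1 Jan – 22 Feb 2024: 53 days × 83 tonnes/day = 4,399 tonnes at $31.15/tonne → $137028.85
23 Feb – 5 Dec 2024: 287 days × 83 tonnes/day = 23,821 tonnes at $38.04/tonne → $906150.84
6 Dec – 31 Dec 2024: 26 days × 83 tonnes/day = 2,158 tonnes at $39.42/tonne → $85068.36

$1128248.05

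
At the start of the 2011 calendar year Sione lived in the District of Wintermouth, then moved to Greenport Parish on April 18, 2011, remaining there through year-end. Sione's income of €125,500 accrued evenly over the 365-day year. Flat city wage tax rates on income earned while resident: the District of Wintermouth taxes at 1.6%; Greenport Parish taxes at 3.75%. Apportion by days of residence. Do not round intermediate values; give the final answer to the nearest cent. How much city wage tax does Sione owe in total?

The District of Wintermouth, January 1 – April 17, 2011: 107 days → €125,500 × 1.6% × 107/365 = €588.6466
Greenport Parish, April 18 – December 31, 2011: 258 days → €125,500 × 3.75% × 258/365 = €3,326.6096
Total = €3,915.2562

€3,915.26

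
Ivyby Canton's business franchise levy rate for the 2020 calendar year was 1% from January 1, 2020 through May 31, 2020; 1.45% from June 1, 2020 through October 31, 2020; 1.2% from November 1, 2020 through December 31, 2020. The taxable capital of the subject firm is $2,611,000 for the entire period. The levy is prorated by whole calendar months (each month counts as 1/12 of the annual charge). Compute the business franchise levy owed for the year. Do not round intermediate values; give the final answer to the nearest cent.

January 1 – May 31, 2020: 5 months at 1% → $2,611,000 × 1% × 5/12 = $10,879.1667
June 1 – October 31, 2020: 5 months at 1.45% → $2,611,000 × 1.45% × 5/12 = $15,774.7917
November 1 – December 31, 2020: 2 months at 1.2% → $2,611,000 × 1.2% × 2/12 = $5,222.0000
Total = $31,875.9583

$31,875.96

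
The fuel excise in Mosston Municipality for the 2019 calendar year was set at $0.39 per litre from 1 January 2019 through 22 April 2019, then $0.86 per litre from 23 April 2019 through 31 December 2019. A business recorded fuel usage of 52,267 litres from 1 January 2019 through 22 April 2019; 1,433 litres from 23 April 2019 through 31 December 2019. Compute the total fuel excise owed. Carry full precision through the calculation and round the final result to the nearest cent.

$21,616.51

1 January – 22 April 2019: 52,267 litres at $0.39/litre → $20,384.13
23 April – 31 December 2019: 1,433 litres at $0.86/litre → $1,232.38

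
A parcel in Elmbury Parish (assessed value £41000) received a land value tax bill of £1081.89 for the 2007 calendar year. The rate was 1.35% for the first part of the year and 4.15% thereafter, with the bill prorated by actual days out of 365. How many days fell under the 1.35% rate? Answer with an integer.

Let d = days at the first rate; then 365 − d days at the second rate.
£41000 × [1.35%·d + 4.15%·(365−d)] / 365 = £1081.89
Solving gives d = 197, so the new rate took effect on 17 July 2007.

197 days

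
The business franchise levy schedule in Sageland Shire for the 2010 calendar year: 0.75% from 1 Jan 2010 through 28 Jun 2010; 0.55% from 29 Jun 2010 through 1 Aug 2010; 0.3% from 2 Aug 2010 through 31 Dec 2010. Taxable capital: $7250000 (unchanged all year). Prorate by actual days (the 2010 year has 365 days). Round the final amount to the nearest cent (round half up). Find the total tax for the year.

$39438.01

1 Jan – 28 Jun 2010: 179 days at 0.75% → $7250000 × 0.75% × 179/365 = $26666.0959
29 Jun – 1 Aug 2010: 34 days at 0.55% → $7250000 × 0.55% × 34/365 = $3714.3836
2 Aug – 31 Dec 2010: 152 days at 0.3% → $7250000 × 0.3% × 152/365 = $9057.5342
Total = $39438.0137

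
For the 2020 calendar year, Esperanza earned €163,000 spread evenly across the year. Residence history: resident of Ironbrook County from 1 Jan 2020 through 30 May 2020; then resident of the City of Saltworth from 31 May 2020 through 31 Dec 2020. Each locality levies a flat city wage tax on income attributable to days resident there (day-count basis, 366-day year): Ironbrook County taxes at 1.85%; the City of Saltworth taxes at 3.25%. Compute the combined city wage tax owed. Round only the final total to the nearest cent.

Ironbrook County, 1 Jan – 30 May 2020: 151 days → €163,000 × 1.85% × 151/366 = €1,244.0997
The City of Saltworth, 31 May – 31 Dec 2020: 215 days → €163,000 × 3.25% × 215/366 = €3,111.9194
Total = €4,356.0191

€4,356.02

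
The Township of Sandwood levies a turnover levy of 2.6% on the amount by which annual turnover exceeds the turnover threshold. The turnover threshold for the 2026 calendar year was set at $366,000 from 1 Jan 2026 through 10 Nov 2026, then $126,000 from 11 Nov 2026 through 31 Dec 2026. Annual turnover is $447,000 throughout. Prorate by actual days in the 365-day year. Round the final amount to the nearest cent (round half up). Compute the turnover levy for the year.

1 Jan – 10 Nov 2026: 314 days, exemption $366,000 → ($447,000 − $366,000) × 2.6% × 314/365 = $1,811.7370
11 Nov – 31 Dec 2026: 51 days, exemption $126,000 → ($447,000 − $126,000) × 2.6% × 51/365 = $1,166.1534
Total = $2,977.8904

$2,977.89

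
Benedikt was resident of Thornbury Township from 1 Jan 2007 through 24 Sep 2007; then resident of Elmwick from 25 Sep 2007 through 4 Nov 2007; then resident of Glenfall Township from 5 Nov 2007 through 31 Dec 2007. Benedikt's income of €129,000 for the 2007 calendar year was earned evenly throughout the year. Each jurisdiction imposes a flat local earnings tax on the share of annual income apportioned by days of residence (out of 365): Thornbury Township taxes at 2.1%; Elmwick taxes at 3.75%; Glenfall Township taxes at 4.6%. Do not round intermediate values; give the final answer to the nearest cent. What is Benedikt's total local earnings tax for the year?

€3,451.72

Thornbury Township, 1 Jan – 24 Sep 2007: 267 days → €129,000 × 2.1% × 267/365 = €1,981.6521
Elmwick, 25 Sep – 4 Nov 2007: 41 days → €129,000 × 3.75% × 41/365 = €543.3904
Glenfall Township, 5 Nov – 31 Dec 2007: 57 days → €129,000 × 4.6% × 57/365 = €926.6795
Total = €3,451.7219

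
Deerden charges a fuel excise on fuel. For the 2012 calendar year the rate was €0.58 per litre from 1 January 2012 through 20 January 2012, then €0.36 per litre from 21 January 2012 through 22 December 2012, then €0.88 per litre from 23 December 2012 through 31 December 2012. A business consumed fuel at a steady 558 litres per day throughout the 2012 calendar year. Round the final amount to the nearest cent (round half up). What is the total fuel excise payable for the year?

€78,588.72

1 January – 20 January 2012: 20 days × 558 litres/day = 11,160 litres at €0.58/litre → €6,472.80
21 January – 22 December 2012: 337 days × 558 litres/day = 188,046 litres at €0.36/litre → €67,696.56
23 December – 31 December 2012: 9 days × 558 litres/day = 5,022 litres at €0.88/litre → €4,419.36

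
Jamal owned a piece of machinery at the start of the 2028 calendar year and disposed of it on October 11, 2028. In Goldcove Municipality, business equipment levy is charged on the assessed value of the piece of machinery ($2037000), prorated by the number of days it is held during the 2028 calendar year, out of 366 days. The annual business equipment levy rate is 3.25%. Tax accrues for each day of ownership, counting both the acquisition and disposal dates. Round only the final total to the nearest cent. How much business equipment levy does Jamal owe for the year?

Days held (January 1 – October 11, 2028): 285 out of 366
Tax = $2037000 × 3.25% × 285/366 = $51551.1270

$51551.13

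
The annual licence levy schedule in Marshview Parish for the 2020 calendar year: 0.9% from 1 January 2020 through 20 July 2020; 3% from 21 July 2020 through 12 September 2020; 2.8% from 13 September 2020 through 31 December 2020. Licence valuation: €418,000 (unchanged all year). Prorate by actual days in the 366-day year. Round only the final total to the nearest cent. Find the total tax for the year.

€7,444.05

1 January – 20 July 2020: 202 days at 0.9% → €418,000 × 0.9% × 202/366 = €2,076.2951
21 July – 12 September 2020: 54 days at 3% → €418,000 × 3% × 54/366 = €1,850.1639
13 September – 31 December 2020: 110 days at 2.8% → €418,000 × 2.8% × 110/366 = €3,517.5956
Total = €7,444.0546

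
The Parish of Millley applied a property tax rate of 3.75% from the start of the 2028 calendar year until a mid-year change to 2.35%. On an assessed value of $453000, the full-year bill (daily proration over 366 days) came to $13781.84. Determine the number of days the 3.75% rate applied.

181 days

Let d = days at the first rate; then 366 − d days at the second rate.
$453000 × [3.75%·d + 2.35%·(366−d)] / 366 = $13781.84
Solving gives d = 181, so the new rate took effect on 30 Jun 2028.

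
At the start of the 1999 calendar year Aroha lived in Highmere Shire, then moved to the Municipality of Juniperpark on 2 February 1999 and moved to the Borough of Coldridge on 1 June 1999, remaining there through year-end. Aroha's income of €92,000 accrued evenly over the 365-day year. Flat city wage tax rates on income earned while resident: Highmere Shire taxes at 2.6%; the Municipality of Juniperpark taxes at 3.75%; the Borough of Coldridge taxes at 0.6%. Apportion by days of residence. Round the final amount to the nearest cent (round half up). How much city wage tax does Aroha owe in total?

€1,658.14

Highmere Shire, 1 January – 1 February 1999: 32 days → €92,000 × 2.6% × 32/365 = €209.7096
The Municipality of Juniperpark, 2 February – 31 May 1999: 119 days → €92,000 × 3.75% × 119/365 = €1,124.7945
The Borough of Coldridge, 1 June – 31 December 1999: 214 days → €92,000 × 0.6% × 214/365 = €323.6384
Total = €1,658.1425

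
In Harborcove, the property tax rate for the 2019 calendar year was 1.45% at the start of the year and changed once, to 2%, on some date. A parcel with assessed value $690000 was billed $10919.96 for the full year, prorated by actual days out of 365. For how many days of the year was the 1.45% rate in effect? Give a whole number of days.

Let d = days at the first rate; then 365 − d days at the second rate.
$690000 × [1.45%·d + 2%·(365−d)] / 365 = $10919.96
Solving gives d = 277, so the new rate took effect on 5 Oct 2019.

277 days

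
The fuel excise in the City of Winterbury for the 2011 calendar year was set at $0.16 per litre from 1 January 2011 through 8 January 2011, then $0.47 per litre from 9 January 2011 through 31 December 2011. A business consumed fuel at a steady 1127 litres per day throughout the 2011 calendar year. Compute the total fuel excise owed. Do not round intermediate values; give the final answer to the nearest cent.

1 January – 8 January 2011: 8 days × 1127 litres/day = 9,016 litres at $0.16/litre → $1442.56
9 January – 31 December 2011: 357 days × 1127 litres/day = 402,339 litres at $0.47/litre → $189099.33

$190541.89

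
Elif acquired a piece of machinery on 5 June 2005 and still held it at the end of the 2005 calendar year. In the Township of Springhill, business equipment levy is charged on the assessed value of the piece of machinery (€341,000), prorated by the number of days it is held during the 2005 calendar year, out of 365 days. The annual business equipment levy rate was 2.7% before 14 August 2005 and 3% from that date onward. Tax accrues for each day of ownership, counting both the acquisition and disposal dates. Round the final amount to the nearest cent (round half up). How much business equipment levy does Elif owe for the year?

€5,689.56

5 June – 13 August 2005: 70 days at 2.7% → €341,000 × 2.7% × 70/365 = €1,765.7260
14 August – 31 December 2005: 140 days at 3% → €341,000 × 3% × 140/365 = €3,923.8356
Total = €5,689.5616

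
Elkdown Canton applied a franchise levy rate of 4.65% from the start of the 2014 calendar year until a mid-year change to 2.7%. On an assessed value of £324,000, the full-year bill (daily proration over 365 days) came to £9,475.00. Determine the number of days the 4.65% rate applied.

Let d = days at the first rate; then 365 − d days at the second rate.
£324,000 × [4.65%·d + 2.7%·(365−d)] / 365 = £9,475.00
Solving gives d = 42, so the new rate took effect on February 12, 2014.

42 days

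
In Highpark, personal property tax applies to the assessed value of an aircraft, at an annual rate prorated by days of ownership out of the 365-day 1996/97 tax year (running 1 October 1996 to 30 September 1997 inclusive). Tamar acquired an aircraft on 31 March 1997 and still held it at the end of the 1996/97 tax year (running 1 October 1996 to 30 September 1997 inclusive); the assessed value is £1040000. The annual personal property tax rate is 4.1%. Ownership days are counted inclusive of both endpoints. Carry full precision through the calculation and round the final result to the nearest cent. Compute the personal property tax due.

Days held (31 March – 30 September 1997): 184 out of 365
Tax = £1040000 × 4.1% × 184/365 = £21495.2329

£21495.23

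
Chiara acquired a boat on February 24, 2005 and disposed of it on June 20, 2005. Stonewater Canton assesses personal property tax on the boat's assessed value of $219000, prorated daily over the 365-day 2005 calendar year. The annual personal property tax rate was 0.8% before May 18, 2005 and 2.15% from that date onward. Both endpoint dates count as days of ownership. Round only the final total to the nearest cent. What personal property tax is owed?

$837.00

February 24 – May 17, 2005: 83 days at 0.8% → $219000 × 0.8% × 83/365 = $398.4000
May 18 – June 20, 2005: 34 days at 2.15% → $219000 × 2.15% × 34/365 = $438.6000
Total = $837.0000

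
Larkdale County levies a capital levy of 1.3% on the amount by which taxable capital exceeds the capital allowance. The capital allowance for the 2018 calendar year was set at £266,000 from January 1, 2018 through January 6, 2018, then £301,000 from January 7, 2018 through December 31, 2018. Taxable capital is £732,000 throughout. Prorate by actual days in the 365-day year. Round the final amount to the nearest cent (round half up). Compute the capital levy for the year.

January 1 – January 6, 2018: 6 days, exemption £266,000 → (£732,000 − £266,000) × 1.3% × 6/365 = £99.5836
January 7 – December 31, 2018: 359 days, exemption £301,000 → (£732,000 − £301,000) × 1.3% × 359/365 = £5,510.8959
Total = £5,610.4795

£5,610.48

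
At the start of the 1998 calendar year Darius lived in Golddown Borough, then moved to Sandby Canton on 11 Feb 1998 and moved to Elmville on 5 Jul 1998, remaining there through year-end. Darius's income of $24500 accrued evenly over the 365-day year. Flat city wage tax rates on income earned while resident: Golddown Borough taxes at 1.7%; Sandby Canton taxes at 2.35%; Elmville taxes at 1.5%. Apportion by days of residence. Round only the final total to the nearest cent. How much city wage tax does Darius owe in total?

Golddown Borough, 1 Jan – 10 Feb 1998: 41 days → $24500 × 1.7% × 41/365 = $46.7849
Sandby Canton, 11 Feb – 4 Jul 1998: 144 days → $24500 × 2.35% × 144/365 = $227.1452
Elmville, 5 Jul – 31 Dec 1998: 180 days → $24500 × 1.5% × 180/365 = $181.2329
Total = $455.1630

$455.16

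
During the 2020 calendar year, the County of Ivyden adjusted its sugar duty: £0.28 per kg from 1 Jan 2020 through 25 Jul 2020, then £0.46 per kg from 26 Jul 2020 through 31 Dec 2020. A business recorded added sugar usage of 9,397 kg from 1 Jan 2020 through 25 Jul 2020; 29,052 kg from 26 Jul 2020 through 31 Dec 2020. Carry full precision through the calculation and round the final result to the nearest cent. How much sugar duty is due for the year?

1 Jan – 25 Jul 2020: 9,397 kg at £0.28/kg → £2,631.16
26 Jul – 31 Dec 2020: 29,052 kg at £0.46/kg → £13,363.92

£15,995.08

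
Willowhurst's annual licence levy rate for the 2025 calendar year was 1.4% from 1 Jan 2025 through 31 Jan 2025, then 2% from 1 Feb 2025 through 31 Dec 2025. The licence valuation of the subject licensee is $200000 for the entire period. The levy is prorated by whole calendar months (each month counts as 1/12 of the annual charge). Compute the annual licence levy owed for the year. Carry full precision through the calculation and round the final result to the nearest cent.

1 Jan – 31 Jan 2025: 1 month at 1.4% → $200000 × 1.4% × 1/12 = $233.3333
1 Feb – 31 Dec 2025: 11 months at 2% → $200000 × 2% × 11/12 = $3666.6667
Total = $3900.0000

$3900.00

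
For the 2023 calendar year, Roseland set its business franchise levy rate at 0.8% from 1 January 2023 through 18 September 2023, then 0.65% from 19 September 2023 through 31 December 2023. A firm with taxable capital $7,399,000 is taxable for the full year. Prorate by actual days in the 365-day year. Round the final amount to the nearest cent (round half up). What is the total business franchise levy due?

1 January – 18 September 2023: 261 days at 0.8% → $7,399,000 × 0.8% × 261/365 = $42,326.3342
19 September – 31 December 2023: 104 days at 0.65% → $7,399,000 × 0.65% × 104/365 = $13,703.3534
Total = $56,029.6877

$56,029.69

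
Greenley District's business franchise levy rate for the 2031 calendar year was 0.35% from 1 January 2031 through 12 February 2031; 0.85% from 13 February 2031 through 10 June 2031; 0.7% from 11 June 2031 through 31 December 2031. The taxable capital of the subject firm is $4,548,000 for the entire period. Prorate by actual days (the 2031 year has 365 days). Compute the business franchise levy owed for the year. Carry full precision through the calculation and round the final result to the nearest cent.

1 January – 12 February 2031: 43 days at 0.35% → $4,548,000 × 0.35% × 43/365 = $1,875.2712
13 February – 10 June 2031: 118 days at 0.85% → $4,548,000 × 0.85% × 118/365 = $12,497.6548
11 June – 31 December 2031: 204 days at 0.7% → $4,548,000 × 0.7% × 204/365 = $17,793.2712
Total = $32,166.1973

$32,166.20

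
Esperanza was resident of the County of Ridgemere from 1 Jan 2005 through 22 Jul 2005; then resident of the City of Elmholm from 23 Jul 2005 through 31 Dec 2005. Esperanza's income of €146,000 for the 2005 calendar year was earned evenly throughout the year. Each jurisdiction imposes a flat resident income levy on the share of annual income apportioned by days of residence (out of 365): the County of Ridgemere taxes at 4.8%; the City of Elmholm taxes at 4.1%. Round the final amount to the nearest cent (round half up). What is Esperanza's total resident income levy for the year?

The County of Ridgemere, 1 Jan – 22 Jul 2005: 203 days → €146,000 × 4.8% × 203/365 = €3,897.6000
The City of Elmholm, 23 Jul – 31 Dec 2005: 162 days → €146,000 × 4.1% × 162/365 = €2,656.8000
Total = €6,554.4000

€6,554.40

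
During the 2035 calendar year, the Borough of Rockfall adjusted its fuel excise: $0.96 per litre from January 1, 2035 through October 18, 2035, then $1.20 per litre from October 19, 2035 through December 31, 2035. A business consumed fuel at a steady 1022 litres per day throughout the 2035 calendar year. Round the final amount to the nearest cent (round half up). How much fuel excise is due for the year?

January 1 – October 18, 2035: 291 days × 1022 litres/day = 297,402 litres at $0.96/litre → $285,505.92
October 19 – December 31, 2035: 74 days × 1022 litres/day = 75,628 litres at $1.20/litre → $90,753.60

$376,259.52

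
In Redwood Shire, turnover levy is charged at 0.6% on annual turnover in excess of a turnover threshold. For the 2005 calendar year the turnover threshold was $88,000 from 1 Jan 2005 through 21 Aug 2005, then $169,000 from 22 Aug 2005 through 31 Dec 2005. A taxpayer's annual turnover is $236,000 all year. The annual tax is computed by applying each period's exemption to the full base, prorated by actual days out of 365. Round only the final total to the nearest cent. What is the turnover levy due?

$712.24

1 Jan – 21 Aug 2005: 233 days, exemption $88,000 → ($236,000 − $88,000) × 0.6% × 233/365 = $566.8603
22 Aug – 31 Dec 2005: 132 days, exemption $169,000 → ($236,000 − $169,000) × 0.6% × 132/365 = $145.3808
Total = $712.2411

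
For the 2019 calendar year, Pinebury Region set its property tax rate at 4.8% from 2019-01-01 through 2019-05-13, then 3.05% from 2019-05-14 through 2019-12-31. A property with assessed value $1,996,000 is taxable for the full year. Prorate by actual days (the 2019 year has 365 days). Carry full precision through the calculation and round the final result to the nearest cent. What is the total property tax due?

2019-01-01 to 2019-05-13: 133 days at 4.8% → $1,996,000 × 4.8% × 133/365 = $34,910.8603
2019-05-14 to 2019-12-31: 232 days at 3.05% → $1,996,000 × 3.05% × 232/365 = $38,695.0575
Total = $73,605.9178

$73,605.92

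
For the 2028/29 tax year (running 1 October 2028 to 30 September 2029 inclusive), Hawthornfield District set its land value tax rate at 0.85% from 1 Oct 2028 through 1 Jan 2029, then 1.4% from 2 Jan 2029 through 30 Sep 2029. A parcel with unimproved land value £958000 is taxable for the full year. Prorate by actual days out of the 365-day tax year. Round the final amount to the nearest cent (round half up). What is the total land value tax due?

£12069.49

1 Oct 2028 – 1 Jan 2029: 93 days at 0.85% → £958000 × 0.85% × 93/365 = £2074.7918
2 Jan – 30 Sep 2029: 272 days at 1.4% → £958000 × 1.4% × 272/365 = £9994.6959
Total = £12069.4877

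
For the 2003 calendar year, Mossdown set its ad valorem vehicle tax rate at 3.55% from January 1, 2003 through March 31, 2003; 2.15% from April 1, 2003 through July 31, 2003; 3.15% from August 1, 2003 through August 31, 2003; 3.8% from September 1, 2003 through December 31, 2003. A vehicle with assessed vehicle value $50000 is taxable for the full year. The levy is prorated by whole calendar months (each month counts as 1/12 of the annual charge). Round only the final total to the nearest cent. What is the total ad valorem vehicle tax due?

January 1 – March 31, 2003: 3 months at 3.55% → $50000 × 3.55% × 3/12 = $443.7500
April 1 – July 31, 2003: 4 months at 2.15% → $50000 × 2.15% × 4/12 = $358.3333
August 1 – August 31, 2003: 1 month at 3.15% → $50000 × 3.15% × 1/12 = $131.2500
September 1 – December 31, 2003: 4 months at 3.8% → $50000 × 3.8% × 4/12 = $633.3333
Total = $1566.6667

$1566.67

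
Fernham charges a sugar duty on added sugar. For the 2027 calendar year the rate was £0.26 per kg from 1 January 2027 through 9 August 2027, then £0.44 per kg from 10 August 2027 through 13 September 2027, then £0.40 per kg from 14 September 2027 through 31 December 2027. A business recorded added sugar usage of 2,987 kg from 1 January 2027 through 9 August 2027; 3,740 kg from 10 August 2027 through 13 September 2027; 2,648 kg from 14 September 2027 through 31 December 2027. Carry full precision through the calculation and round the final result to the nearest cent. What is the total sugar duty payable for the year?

1 January – 9 August 2027: 2,987 kg at £0.26/kg → £776.62
10 August – 13 September 2027: 3,740 kg at £0.44/kg → £1,645.60
14 September – 31 December 2027: 2,648 kg at £0.40/kg → £1,059.20

£3,481.42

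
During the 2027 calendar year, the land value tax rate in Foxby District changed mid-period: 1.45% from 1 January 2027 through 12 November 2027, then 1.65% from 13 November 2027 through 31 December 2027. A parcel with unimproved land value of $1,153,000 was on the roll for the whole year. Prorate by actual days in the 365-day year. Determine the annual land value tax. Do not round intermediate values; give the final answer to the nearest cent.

$17,028.07

1 January – 12 November 2027: 316 days at 1.45% → $1,153,000 × 1.45% × 316/365 = $14,474.0986
13 November – 31 December 2027: 49 days at 1.65% → $1,153,000 × 1.65% × 49/365 = $2,553.9740
Total = $17,028.0726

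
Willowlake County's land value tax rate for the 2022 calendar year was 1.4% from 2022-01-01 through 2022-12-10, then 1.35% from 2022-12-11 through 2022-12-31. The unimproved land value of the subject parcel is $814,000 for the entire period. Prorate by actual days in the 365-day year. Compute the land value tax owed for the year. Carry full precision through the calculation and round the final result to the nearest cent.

2022-01-01 to 2022-12-10: 344 days at 1.4% → $814,000 × 1.4% × 344/365 = $10,740.3397
2022-12-11 to 2022-12-31: 21 days at 1.35% → $814,000 × 1.35% × 21/365 = $632.2438
Total = $11,372.5836

$11,372.58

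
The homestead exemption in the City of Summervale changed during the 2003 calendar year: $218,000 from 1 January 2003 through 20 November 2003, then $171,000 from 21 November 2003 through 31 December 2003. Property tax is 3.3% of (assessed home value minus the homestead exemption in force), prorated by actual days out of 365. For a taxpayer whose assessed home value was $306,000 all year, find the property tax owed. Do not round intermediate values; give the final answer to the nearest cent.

$3,078.22

1 January – 20 November 2003: 324 days, exemption $218,000 → ($306,000 − $218,000) × 3.3% × 324/365 = $2,577.7973
21 November – 31 December 2003: 41 days, exemption $171,000 → ($306,000 − $171,000) × 3.3% × 41/365 = $500.4247
Total = $3,078.2219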